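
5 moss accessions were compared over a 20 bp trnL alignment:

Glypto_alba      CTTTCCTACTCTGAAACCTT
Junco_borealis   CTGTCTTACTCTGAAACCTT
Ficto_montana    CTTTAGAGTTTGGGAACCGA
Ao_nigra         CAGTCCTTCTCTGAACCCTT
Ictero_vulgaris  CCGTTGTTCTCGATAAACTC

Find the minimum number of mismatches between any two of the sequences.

Pairwise Hamming distances:
  Glypto_alba vs Junco_borealis: 2
  Glypto_alba vs Ficto_montana: 10
  Glypto_alba vs Ao_nigra: 4
  Glypto_alba vs Ictero_vulgaris: 10
  Junco_borealis vs Ficto_montana: 11
  Junco_borealis vs Ao_nigra: 4
  Junco_borealis vs Ictero_vulgaris: 9
  Ficto_montana vs Ao_nigra: 13
  Ficto_montana vs Ictero_vulgaris: 12
  Ao_nigra vs Ictero_vulgaris: 9
The smallest is 2, between Glypto_alba and Junco_borealis.

2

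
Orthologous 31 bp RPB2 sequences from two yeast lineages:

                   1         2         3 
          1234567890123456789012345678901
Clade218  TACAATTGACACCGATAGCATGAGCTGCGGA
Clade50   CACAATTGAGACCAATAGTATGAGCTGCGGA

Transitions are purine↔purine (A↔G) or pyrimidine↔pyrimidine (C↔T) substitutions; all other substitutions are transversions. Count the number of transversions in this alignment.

Differing sites — 1:T/C (Ti); 10:C/G (Tv); 14:G/A (Ti); 19:C/T (Ti).
Of the 4 differences, 3 transitions and 1 transversion, so the answer is 1.

1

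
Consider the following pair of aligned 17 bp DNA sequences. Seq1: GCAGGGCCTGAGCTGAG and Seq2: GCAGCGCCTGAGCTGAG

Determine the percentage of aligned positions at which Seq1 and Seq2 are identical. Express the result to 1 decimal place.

94.1%

Differing sites — 5:G/C.
16 of the 17 sites match, so the percent identity is 16/17 × 100 = 94.1%.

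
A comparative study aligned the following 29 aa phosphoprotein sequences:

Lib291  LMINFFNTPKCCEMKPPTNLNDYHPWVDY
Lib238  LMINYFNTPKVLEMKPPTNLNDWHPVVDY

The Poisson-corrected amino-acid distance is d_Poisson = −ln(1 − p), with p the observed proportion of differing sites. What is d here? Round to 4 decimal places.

Differing sites — 5:F/Y; 11:C/V; 12:C/L; 23:Y/W; 26:W/V.
p = 5/29 = 0.172414.
d = −ln(1 − 0.172414) = −ln(0.827586) = 0.1892.

0.1892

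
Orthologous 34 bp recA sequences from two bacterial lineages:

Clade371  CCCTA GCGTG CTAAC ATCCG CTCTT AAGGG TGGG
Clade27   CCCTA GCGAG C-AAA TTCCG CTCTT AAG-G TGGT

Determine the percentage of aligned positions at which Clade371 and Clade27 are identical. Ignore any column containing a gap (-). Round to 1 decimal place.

87.5%

Excluding the 2 gap columns leaves 32 comparable sites.
Differing sites — 9:T/A; 15:C/A; 16:A/T; 34:G/T.
28 of the 32 comparable sites match, so the percent identity is 28/32 × 100 = 87.5%.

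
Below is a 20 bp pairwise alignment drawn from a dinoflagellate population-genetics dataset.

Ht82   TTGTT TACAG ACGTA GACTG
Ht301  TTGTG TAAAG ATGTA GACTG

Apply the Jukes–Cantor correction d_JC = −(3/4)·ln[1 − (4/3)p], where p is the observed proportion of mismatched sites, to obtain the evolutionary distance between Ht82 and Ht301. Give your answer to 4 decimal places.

The sequences differ at positions 5 (T/G), 8 (C/A), 12 (C/T).
p = 3/20 = 0.150000.
d = −0.75 · ln(1 − (4/3)·0.150000) = −0.75 · ln(0.800000) = −0.75 · (-0.223144) = 0.1674.

0.1674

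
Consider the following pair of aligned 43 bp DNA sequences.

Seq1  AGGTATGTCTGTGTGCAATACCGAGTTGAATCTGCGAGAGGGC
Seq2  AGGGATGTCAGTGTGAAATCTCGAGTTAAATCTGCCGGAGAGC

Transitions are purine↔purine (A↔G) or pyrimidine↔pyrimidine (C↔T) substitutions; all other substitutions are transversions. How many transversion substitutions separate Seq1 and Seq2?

The sequences differ at positions 4 (T/G, transversion), 10 (T/A, transversion), 16 (C/A, transversion), 20 (A/C, transversion), 21 (C/T, transition), 28 (G/A, transition), 36 (G/C, transversion), 37 (A/G, transition), 41 (G/A, transition).
Of the 9 differences, 4 transitions and 5 transversions, so the answer is 5.

5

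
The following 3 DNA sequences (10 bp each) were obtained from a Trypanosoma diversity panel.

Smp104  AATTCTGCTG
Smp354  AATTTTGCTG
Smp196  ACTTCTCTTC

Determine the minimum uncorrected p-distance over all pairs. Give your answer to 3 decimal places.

0.100

Pairwise Hamming distances:
  Smp104 vs Smp354: 1
  Smp104 vs Smp196: 4
  Smp354 vs Smp196: 5
The smallest is 1 mismatch, between Smp104 and Smp354; p = 1/10 = 0.100.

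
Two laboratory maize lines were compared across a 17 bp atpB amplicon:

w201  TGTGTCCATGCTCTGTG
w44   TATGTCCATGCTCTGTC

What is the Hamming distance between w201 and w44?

Differing sites — 2:G/A; 17:G/C.
That gives 2 mismatches out of 17 aligned sites, so the Hamming distance is 2.

2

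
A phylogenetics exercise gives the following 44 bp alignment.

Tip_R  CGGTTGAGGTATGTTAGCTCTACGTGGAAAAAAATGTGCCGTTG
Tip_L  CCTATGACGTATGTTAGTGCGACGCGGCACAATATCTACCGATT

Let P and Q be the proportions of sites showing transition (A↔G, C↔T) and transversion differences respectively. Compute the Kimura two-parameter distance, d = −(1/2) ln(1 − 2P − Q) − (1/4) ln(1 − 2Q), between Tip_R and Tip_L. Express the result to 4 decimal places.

The sequences differ at positions 2 (G/C, transversion), 3 (G/T, transversion), 4 (T/A, transversion), 8 (G/C, transversion), 18 (C/T, transition), 19 (T/G, transversion), 21 (T/G, transversion), 25 (T/C, transition), 28 (A/C, transversion), 30 (A/C, transversion), 33 (A/T, transversion), 36 (G/C, transversion), 38 (G/A, transition), 42 (T/A, transversion), 44 (G/T, transversion).
Of the 15 differences, 3 transitions and 12 transversions over 44 sites: P = 3/44 = 0.068182, Q = 12/44 = 0.272727.
d = −0.5·ln(0.590909) − 0.25·ln(0.454546) = −0.5·(-0.526093) − 0.25·(-0.788456) = 0.4602.

0.4602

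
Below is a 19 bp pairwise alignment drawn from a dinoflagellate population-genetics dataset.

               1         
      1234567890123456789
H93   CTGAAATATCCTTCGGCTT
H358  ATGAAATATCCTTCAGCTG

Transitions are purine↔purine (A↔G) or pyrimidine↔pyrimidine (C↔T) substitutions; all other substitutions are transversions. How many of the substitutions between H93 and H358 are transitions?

1

Differing sites — 1:C/A (Tv); 15:G/A (Ti); 19:T/G (Tv).
Of the 3 differences, 1 transition and 2 transversions, so the answer is 1.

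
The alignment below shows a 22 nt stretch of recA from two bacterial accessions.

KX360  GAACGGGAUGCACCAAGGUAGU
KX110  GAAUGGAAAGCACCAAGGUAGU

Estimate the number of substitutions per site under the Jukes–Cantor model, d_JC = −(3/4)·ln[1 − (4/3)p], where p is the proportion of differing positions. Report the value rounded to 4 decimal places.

Mismatches occur at site 4 (C/U), site 7 (G/A), site 9 (U/A).
p = 3/22 = 0.136364.
d = −0.75 · ln(1 − (4/3)·0.136364) = −0.75 · ln(0.818181) = −0.75 · (-0.200672) = 0.1505.

0.1505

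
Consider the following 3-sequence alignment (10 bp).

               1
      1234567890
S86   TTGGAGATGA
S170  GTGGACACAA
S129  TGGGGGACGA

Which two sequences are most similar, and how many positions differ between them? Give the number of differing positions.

Pairwise Hamming distances:
  S86 vs S170: 4
  S86 vs S129: 3
  S170 vs S129: 5
The smallest is 3, between S86 and S129.

3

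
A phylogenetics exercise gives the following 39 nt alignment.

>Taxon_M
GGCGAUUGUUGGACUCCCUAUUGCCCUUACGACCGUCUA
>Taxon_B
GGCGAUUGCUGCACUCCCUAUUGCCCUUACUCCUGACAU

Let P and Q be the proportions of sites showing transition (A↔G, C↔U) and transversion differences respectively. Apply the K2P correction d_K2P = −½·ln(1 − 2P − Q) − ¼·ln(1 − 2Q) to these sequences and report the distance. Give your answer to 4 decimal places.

Differing sites — 9:U/C (Ti); 12:G/C (Tv); 31:G/U (Tv); 32:A/C (Tv); 34:C/U (Ti); 36:U/A (Tv); 38:U/A (Tv); 39:A/U (Tv).
Of the 8 differences, 2 transitions and 6 transversions over 39 sites: P = 2/39 = 0.051282, Q = 6/39 = 0.153846.
d = −0.5·ln(0.743590) − 0.25·ln(0.692308) = −0.5·(-0.296265) − 0.25·(-0.367724) = 0.2401.

0.2401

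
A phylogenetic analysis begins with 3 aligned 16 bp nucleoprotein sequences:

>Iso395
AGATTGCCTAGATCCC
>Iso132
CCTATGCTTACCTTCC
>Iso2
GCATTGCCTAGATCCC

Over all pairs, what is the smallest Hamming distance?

Pairwise Hamming distances:
  Iso395 vs Iso132: 8
  Iso395 vs Iso2: 2
  Iso132 vs Iso2: 7
The smallest is 2, between Iso395 and Iso2.

2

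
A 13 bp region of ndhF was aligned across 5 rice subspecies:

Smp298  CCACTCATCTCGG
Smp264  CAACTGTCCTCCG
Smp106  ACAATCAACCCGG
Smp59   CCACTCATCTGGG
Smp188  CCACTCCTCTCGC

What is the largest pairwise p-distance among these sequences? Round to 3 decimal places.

Pairwise Hamming distances:
  Smp298 vs Smp264: 5
  Smp298 vs Smp106: 4
  Smp298 vs Smp59: 1
  Smp298 vs Smp188: 2
  Smp264 vs Smp106: 8
  Smp264 vs Smp59: 6
  Smp264 vs Smp188: 6
  Smp106 vs Smp59: 5
  Smp106 vs Smp188: 6
  Smp59 vs Smp188: 3
The largest is 8 mismatches, between Smp264 and Smp106; p = 8/13 = 0.615.

0.615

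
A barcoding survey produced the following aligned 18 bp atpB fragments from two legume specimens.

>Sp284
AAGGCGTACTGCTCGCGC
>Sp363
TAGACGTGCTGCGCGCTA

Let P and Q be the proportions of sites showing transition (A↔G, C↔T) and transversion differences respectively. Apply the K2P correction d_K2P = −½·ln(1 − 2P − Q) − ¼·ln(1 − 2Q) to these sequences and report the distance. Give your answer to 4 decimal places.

0.4408

The sequences differ at positions 1 (A/T, transversion), 4 (G/A, transition), 8 (A/G, transition), 13 (T/G, transversion), 17 (G/T, transversion), 18 (C/A, transversion).
Of the 6 differences, 2 transitions and 4 transversions over 18 sites: P = 2/18 = 0.111111, Q = 4/18 = 0.222222.
d = −0.5·ln(0.555556) − 0.25·ln(0.555556) = −0.5·(-0.587786) − 0.25·(-0.587786) = 0.4408.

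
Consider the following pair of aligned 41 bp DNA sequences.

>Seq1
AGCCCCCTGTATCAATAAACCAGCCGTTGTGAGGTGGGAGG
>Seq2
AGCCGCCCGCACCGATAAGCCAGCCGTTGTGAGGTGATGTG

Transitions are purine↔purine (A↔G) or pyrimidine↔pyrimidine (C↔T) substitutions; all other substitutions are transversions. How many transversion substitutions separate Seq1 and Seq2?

3

Mismatches occur at site 5 (C↔G, transversion), site 8 (T↔C, transition), site 10 (T↔C, transition), site 12 (T↔C, transition), site 14 (A↔G, transition), site 19 (A↔G, transition), site 37 (G↔A, transition), site 38 (G↔T, transversion), site 39 (A↔G, transition), site 40 (G↔T, transversion).
Of the 10 differences, 7 transitions and 3 transversions, so the answer is 3.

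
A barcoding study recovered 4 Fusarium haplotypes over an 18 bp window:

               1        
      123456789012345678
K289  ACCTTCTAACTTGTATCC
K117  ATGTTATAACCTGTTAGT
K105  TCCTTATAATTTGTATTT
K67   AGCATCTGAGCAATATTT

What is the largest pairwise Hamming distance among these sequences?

11

Pairwise Hamming distances:
  K289 vs K117: 8
  K289 vs K105: 5
  K289 vs K67: 9
  K117 vs K105: 8
  K117 vs K67: 11
  K105 vs K67: 9
The largest is 11, between K117 and K67.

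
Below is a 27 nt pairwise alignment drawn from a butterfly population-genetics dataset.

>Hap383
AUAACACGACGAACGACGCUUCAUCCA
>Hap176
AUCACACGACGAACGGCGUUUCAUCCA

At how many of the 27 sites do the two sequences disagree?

Mismatches occur at site 3 (A→C), site 16 (A→G), site 19 (C→U).
That gives 3 mismatches out of 27 aligned sites, so the Hamming distance is 3.

3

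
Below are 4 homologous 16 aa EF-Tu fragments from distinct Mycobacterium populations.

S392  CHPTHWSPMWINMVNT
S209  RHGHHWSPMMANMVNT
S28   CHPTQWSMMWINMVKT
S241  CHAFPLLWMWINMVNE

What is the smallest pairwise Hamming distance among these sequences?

3

Pairwise Hamming distances:
  S392 vs S209: 5
  S392 vs S28: 3
  S392 vs S241: 7
  S209 vs S28: 8
  S209 vs S241: 10
  S28 vs S241: 8
The smallest is 3, between S392 and S28.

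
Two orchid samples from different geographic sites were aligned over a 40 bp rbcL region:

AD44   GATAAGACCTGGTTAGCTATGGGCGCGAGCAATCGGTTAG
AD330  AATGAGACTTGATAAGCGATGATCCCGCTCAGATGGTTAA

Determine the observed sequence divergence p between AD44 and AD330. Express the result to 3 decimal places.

0.375

Mismatches occur at site 1 (G/A), site 4 (A/G), site 9 (C/T), site 12 (G/A), site 14 (T/A), site 18 (T/G), site 22 (G/A), site 23 (G/T), site 25 (G/C), site 28 (A/C), site 29 (G/T), site 32 (A/G), site 33 (T/A), site 34 (C/T), site 40 (G/A).
There are 15 differences over 40 sites, so p = 15/40 = 0.375.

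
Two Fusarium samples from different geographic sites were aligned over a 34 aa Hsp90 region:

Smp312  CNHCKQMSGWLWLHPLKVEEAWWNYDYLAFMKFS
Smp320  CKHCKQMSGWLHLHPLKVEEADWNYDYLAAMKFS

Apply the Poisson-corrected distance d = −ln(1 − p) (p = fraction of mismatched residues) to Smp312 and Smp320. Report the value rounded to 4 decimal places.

0.1252

The sequences differ at positions 2 (N/K), 12 (W/H), 22 (W/D), 30 (F/A).
p = 4/34 = 0.117647.
d = −ln(1 − 0.117647) = −ln(0.882353) = 0.1252.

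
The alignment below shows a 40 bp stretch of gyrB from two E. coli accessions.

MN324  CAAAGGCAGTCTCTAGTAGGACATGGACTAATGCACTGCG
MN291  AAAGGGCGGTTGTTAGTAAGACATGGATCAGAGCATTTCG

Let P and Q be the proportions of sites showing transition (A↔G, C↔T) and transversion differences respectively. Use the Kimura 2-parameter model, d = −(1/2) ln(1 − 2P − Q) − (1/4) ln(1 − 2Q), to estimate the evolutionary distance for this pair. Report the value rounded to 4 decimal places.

Mismatches occur at site 1 (C→A, transversion), site 4 (A→G, transition), site 8 (A→G, transition), site 11 (C→T, transition), site 12 (T→G, transversion), site 13 (C→T, transition), site 19 (G→A, transition), site 28 (C→T, transition), site 29 (T→C, transition), site 31 (A→G, transition), site 32 (T→A, transversion), site 36 (C→T, transition), site 38 (G→T, transversion).
Of the 13 differences, 9 transitions and 4 transversions over 40 sites: P = 9/40 = 0.225000, Q = 4/40 = 0.100000.
d = −0.5·ln(0.450000) − 0.25·ln(0.800000) = −0.5·(-0.798508) − 0.25·(-0.223144) = 0.4550.

0.4550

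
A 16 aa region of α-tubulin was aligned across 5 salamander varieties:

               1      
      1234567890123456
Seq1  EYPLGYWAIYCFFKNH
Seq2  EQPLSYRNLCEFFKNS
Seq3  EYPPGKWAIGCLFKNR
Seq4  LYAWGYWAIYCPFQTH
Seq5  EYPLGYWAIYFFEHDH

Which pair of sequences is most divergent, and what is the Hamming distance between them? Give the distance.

Pairwise Hamming distances:
  Seq1 vs Seq2: 8
  Seq1 vs Seq3: 5
  Seq1 vs Seq4: 6
  Seq1 vs Seq5: 4
  Seq2 vs Seq3: 11
  Seq2 vs Seq4: 14
  Seq2 vs Seq5: 11
  Seq3 vs Seq4: 9
  Seq3 vs Seq5: 9
  Seq4 vs Seq5: 8
The largest is 14, between Seq2 and Seq4.

14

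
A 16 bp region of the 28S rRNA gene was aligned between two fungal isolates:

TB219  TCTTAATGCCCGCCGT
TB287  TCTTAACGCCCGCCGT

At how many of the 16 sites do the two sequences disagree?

Differing sites — 7:T/C.
That gives 1 mismatch out of 16 aligned sites, so the Hamming distance is 1.

1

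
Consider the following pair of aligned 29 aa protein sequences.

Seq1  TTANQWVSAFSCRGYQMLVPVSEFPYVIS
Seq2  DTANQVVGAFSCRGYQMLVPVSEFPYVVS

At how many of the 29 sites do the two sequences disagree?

Mismatches occur at site 1 (T→D), site 6 (W→V), site 8 (S→G), site 28 (I→V).
That gives 4 mismatches out of 29 aligned sites, so the Hamming distance is 4.

4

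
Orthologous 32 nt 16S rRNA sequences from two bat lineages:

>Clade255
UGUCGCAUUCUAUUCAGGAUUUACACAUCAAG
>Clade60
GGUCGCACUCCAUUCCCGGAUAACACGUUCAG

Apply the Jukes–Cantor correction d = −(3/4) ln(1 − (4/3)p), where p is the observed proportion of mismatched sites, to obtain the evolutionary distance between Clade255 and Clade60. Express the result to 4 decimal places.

0.4598

The sequences differ at positions 1 (U/G), 8 (U/C), 11 (U/C), 16 (A/C), 17 (G/C), 19 (A/G), 20 (U/A), 22 (U/A), 27 (A/G), 29 (C/U), 30 (A/C).
p = 11/32 = 0.343750.
d = −0.75 · ln(1 − (4/3)·0.343750) = −0.75 · ln(0.541667) = −0.75 · (-0.613104) = 0.4598.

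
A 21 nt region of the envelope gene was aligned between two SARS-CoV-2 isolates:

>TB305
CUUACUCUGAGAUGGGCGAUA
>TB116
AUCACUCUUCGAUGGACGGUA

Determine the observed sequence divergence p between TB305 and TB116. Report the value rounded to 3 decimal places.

0.286

Differing sites — 1:C/A; 3:U/C; 9:G/U; 10:A/C; 16:G/A; 19:A/G.
There are 6 differences over 21 sites, so p = 6/21 = 0.286.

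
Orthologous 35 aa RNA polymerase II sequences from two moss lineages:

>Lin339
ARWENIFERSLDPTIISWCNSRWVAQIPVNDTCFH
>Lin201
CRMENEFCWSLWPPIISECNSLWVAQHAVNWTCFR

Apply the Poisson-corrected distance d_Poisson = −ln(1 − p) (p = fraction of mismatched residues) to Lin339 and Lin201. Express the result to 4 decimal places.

0.4643

Differing sites — 1:A/C; 3:W/M; 6:I/E; 8:E/C; 9:R/W; 12:D/W; 14:T/P; 18:W/E; 22:R/L; 27:I/H; 28:P/A; 31:D/W; 35:H/R.
p = 13/35 = 0.371429.
d = −ln(1 − 0.371429) = −ln(0.628571) = 0.4643.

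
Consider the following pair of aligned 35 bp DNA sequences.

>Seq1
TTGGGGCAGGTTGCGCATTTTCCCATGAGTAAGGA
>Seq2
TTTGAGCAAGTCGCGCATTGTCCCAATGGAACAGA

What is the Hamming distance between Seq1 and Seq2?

11

The sequences differ at positions 3 (G/T), 5 (G/A), 9 (G/A), 12 (T/C), 20 (T/G), 26 (T/A), 27 (G/T), 28 (A/G), 30 (T/A), 32 (A/C), 33 (G/A).
That gives 11 mismatches out of 35 aligned sites, so the Hamming distance is 11.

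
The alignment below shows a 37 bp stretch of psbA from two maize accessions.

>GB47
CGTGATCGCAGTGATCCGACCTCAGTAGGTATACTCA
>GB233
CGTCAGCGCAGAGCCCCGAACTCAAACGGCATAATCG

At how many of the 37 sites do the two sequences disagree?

12

Differing sites — 4:G/C; 6:T/G; 12:T/A; 14:A/C; 15:T/C; 20:C/A; 25:G/A; 26:T/A; 27:A/C; 30:T/C; 34:C/A; 37:A/G.
That gives 12 mismatches out of 37 aligned sites, so the Hamming distance is 12.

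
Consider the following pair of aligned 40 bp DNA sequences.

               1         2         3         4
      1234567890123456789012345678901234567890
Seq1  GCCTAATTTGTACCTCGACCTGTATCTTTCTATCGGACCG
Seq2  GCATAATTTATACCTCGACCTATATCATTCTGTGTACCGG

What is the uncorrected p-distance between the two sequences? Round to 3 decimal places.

The sequences differ at positions 3 (C/A), 10 (G/A), 22 (G/A), 27 (T/A), 32 (A/G), 34 (C/G), 35 (G/T), 36 (G/A), 37 (A/C), 39 (C/G).
There are 10 differences over 40 sites, so p = 10/40 = 0.250.

0.250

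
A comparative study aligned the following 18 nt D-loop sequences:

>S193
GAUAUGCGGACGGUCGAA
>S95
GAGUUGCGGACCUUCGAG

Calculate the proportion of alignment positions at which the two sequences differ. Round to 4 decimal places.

0.2778

Differing sites — 3:U/G; 4:A/U; 12:G/C; 13:G/U; 18:A/G.
There are 5 differences over 18 sites, so p = 5/18 = 0.2778.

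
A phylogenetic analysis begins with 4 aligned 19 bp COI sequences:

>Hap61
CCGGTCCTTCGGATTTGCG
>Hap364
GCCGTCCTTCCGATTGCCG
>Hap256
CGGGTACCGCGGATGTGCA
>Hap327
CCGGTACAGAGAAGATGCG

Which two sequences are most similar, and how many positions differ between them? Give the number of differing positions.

Pairwise Hamming distances:
  Hap61 vs Hap364: 5
  Hap61 vs Hap256: 6
  Hap61 vs Hap327: 7
  Hap364 vs Hap256: 11
  Hap364 vs Hap327: 12
  Hap256 vs Hap327: 7
The smallest is 5, between Hap61 and Hap364.

5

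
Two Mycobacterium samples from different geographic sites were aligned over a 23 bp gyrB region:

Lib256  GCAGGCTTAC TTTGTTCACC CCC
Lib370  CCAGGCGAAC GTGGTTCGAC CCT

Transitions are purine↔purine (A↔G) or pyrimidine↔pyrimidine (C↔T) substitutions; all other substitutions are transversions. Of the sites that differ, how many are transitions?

Mismatches occur at site 1 (G/C, transversion), site 7 (T/G, transversion), site 8 (T/A, transversion), site 11 (T/G, transversion), site 13 (T/G, transversion), site 18 (A/G, transition), site 19 (C/A, transversion), site 23 (C/T, transition).
Of the 8 differences, 2 transitions and 6 transversions, so the answer is 2.

2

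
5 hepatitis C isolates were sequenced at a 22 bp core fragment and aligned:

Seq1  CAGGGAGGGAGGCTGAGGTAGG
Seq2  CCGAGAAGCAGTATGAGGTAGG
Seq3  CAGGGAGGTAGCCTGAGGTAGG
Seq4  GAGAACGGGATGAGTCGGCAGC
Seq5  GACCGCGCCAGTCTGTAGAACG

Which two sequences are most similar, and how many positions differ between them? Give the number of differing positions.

Pairwise Hamming distances:
  Seq1 vs Seq2: 6
  Seq1 vs Seq3: 2
  Seq1 vs Seq4: 11
  Seq1 vs Seq5: 11
  Seq2 vs Seq3: 6
  Seq2 vs Seq4: 13
  Seq2 vs Seq5: 12
  Seq3 vs Seq4: 13
  Seq3 vs Seq5: 11
  Seq4 vs Seq5: 15
The smallest is 2, between Seq1 and Seq3.

2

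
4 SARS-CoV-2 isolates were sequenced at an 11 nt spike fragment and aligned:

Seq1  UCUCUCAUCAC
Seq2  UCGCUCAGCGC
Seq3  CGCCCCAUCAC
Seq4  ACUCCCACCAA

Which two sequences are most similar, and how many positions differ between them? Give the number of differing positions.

3

Pairwise Hamming distances:
  Seq1 vs Seq2: 3
  Seq1 vs Seq3: 4
  Seq1 vs Seq4: 4
  Seq2 vs Seq3: 6
  Seq2 vs Seq4: 6
  Seq3 vs Seq4: 5
The smallest is 3, between Seq1 and Seq2.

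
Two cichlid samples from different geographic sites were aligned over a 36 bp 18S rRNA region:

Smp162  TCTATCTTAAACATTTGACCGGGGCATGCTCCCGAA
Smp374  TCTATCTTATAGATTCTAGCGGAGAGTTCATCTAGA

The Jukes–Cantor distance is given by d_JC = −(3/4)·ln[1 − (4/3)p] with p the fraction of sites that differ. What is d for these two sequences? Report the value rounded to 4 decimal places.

Differing sites — 10:A/T; 12:C/G; 16:T/C; 17:G/T; 19:C/G; 23:G/A; 25:C/A; 26:A/G; 28:G/T; 30:T/A; 31:C/T; 33:C/T; 34:G/A; 35:A/G.
p = 14/36 = 0.388889.
d = −0.75 · ln(1 − (4/3)·0.388889) = −0.75 · ln(0.481481) = −0.75 · (-0.730889) = 0.5482.

0.5482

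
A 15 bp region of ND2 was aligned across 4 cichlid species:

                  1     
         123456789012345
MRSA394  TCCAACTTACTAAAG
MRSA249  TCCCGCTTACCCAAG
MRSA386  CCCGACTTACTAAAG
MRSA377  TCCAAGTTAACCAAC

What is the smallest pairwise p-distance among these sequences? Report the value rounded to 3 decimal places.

0.133

Pairwise Hamming distances:
  MRSA394 vs MRSA249: 4
  MRSA394 vs MRSA386: 2
  MRSA394 vs MRSA377: 5
  MRSA249 vs MRSA386: 5
  MRSA249 vs MRSA377: 5
  MRSA386 vs MRSA377: 7
The smallest is 2 mismatches, between MRSA394 and MRSA386; p = 2/15 = 0.133.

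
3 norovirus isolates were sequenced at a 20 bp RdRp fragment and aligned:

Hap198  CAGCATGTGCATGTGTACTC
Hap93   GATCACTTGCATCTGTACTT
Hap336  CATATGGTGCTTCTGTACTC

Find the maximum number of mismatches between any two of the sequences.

7

Pairwise Hamming distances:
  Hap198 vs Hap93: 6
  Hap198 vs Hap336: 6
  Hap93 vs Hap336: 7
The largest is 7, between Hap93 and Hap336.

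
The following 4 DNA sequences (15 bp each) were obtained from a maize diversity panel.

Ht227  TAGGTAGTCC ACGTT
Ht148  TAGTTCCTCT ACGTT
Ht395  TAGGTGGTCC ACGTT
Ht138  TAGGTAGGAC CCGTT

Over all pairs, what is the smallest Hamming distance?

Pairwise Hamming distances:
  Ht227 vs Ht148: 4
  Ht227 vs Ht395: 1
  Ht227 vs Ht138: 3
  Ht148 vs Ht395: 4
  Ht148 vs Ht138: 7
  Ht395 vs Ht138: 4
The smallest is 1, between Ht227 and Ht395.

1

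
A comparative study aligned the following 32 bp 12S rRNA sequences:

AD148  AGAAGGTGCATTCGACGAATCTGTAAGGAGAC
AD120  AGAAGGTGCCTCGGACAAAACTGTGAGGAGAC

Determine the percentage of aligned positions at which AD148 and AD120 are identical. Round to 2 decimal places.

81.25%

Differing sites — 10:A/C; 12:T/C; 13:C/G; 17:G/A; 20:T/A; 25:A/G.
26 of the 32 sites match, so the percent identity is 26/32 × 100 = 81.25%.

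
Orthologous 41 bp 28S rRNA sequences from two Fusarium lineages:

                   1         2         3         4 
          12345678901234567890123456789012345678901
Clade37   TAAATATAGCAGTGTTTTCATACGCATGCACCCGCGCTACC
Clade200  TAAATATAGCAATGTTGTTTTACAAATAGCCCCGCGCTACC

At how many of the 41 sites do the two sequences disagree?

9

The sequences differ at positions 12 (G/A), 17 (T/G), 19 (C/T), 20 (A/T), 24 (G/A), 25 (C/A), 28 (G/A), 29 (C/G), 30 (A/C).
That gives 9 mismatches out of 41 aligned sites, so the Hamming distance is 9.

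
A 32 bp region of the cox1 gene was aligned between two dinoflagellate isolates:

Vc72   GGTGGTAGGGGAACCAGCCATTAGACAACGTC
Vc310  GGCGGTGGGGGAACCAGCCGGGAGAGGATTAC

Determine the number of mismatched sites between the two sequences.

The sequences differ at positions 3 (T/C), 7 (A/G), 20 (A/G), 21 (T/G), 22 (T/G), 26 (C/G), 27 (A/G), 29 (C/T), 30 (G/T), 31 (T/A).
That gives 10 mismatches out of 32 aligned sites, so the Hamming distance is 10.

10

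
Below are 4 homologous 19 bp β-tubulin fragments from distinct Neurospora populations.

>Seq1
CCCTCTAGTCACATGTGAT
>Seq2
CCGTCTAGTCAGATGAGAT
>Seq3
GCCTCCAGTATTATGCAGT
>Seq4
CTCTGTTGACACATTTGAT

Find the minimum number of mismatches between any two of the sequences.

Pairwise Hamming distances:
  Seq1 vs Seq2: 3
  Seq1 vs Seq3: 8
  Seq1 vs Seq4: 5
  Seq2 vs Seq3: 9
  Seq2 vs Seq4: 8
  Seq3 vs Seq4: 13
The smallest is 3, between Seq1 and Seq2.

3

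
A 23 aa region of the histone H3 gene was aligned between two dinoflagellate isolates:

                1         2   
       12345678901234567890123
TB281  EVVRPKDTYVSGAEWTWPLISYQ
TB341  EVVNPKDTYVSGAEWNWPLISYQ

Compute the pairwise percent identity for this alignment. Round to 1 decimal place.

91.3%

Mismatches occur at site 4 (R→N), site 16 (T→N).
21 of the 23 sites match, so the percent identity is 21/23 × 100 = 91.3%.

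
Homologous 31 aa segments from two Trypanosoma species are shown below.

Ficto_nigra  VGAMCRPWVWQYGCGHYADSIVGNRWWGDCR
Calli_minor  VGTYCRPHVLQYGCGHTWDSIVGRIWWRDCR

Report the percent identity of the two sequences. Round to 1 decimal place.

71.0%

The sequences differ at positions 3 (A/T), 4 (M/Y), 8 (W/H), 10 (W/L), 17 (Y/T), 18 (A/W), 24 (N/R), 25 (R/I), 28 (G/R).
22 of the 31 sites match, so the percent identity is 22/31 × 100 = 71.0%.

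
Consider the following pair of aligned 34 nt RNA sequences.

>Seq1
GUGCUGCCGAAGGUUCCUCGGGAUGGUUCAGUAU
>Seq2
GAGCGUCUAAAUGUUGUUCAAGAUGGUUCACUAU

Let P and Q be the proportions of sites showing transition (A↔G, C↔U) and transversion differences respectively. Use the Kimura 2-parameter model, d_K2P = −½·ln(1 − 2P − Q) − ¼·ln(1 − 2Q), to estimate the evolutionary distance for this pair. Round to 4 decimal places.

0.4268

Differing sites — 2:U/A (Tv); 5:U/G (Tv); 6:G/U (Tv); 8:C/U (Ti); 9:G/A (Ti); 12:G/U (Tv); 16:C/G (Tv); 17:C/U (Ti); 20:G/A (Ti); 21:G/A (Ti); 31:G/C (Tv).
Of the 11 differences, 5 transitions and 6 transversions over 34 sites: P = 5/34 = 0.147059, Q = 6/34 = 0.176471.
d = −0.5·ln(0.529411) − 0.25·ln(0.647058) = −0.5·(-0.635990) − 0.25·(-0.435319) = 0.4268.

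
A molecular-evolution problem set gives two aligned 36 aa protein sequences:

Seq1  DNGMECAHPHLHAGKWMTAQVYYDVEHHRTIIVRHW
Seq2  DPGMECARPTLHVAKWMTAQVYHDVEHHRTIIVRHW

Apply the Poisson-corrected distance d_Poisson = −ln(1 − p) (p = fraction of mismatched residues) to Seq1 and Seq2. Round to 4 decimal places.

Differing sites — 2:N/P; 8:H/R; 10:H/T; 13:A/V; 14:G/A; 23:Y/H.
p = 6/36 = 0.166667.
d = −ln(1 − 0.166667) = −ln(0.833333) = 0.1823.

0.1823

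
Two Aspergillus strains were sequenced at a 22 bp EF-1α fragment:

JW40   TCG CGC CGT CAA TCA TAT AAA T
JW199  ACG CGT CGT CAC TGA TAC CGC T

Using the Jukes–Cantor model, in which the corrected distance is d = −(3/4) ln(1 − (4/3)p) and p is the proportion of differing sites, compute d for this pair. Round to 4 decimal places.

Differing sites — 1:T/A; 6:C/T; 12:A/C; 14:C/G; 18:T/C; 19:A/C; 20:A/G; 21:A/C.
p = 8/22 = 0.363636.
d = −0.75 · ln(1 − (4/3)·0.363636) = −0.75 · ln(0.515152) = −0.75 · (-0.663293) = 0.4975.

0.4975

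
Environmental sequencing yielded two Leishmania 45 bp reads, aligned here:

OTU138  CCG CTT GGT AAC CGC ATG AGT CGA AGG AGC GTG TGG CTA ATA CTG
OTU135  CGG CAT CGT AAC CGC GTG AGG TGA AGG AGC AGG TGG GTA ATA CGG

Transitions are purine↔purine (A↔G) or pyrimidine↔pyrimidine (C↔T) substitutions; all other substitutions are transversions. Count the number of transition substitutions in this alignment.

3

Differing sites — 2:C/G (Tv); 5:T/A (Tv); 7:G/C (Tv); 16:A/G (Ti); 21:T/G (Tv); 22:C/T (Ti); 31:G/A (Ti); 32:T/G (Tv); 37:C/G (Tv); 44:T/G (Tv).
Of the 10 differences, 3 transitions and 7 transversions, so the answer is 3.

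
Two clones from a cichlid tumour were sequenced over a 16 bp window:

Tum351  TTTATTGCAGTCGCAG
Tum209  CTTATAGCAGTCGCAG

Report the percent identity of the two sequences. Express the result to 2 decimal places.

87.50%

Mismatches occur at site 1 (T→C), site 6 (T→A).
14 of the 16 sites match, so the percent identity is 14/16 × 100 = 87.50%.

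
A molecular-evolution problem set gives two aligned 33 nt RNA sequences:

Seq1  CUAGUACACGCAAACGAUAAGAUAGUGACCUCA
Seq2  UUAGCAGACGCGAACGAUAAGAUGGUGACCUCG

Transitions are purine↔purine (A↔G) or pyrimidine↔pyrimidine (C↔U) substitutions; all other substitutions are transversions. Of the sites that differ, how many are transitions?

5

The sequences differ at positions 1 (C/U, transition), 5 (U/C, transition), 7 (C/G, transversion), 12 (A/G, transition), 24 (A/G, transition), 33 (A/G, transition).
Of the 6 differences, 5 transitions and 1 transversion, so the answer is 5.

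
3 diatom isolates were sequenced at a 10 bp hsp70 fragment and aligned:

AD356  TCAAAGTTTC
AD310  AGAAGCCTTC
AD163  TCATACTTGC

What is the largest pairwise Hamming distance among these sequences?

6

Pairwise Hamming distances:
  AD356 vs AD310: 5
  AD356 vs AD163: 3
  AD310 vs AD163: 6
The largest is 6, between AD310 and AD163.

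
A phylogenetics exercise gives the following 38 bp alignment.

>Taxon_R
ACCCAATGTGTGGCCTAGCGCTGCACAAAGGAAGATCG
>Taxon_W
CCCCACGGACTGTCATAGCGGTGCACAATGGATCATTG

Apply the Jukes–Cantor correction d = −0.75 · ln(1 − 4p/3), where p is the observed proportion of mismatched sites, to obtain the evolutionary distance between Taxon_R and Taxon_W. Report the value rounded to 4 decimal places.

Differing sites — 1:A/C; 6:A/C; 7:T/G; 9:T/A; 10:G/C; 13:G/T; 15:C/A; 21:C/G; 29:A/T; 33:A/T; 34:G/C; 37:C/T.
p = 12/38 = 0.315789.
d = −0.75 · ln(1 − (4/3)·0.315789) = −0.75 · ln(0.578948) = −0.75 · (-0.546543) = 0.4099.

0.4099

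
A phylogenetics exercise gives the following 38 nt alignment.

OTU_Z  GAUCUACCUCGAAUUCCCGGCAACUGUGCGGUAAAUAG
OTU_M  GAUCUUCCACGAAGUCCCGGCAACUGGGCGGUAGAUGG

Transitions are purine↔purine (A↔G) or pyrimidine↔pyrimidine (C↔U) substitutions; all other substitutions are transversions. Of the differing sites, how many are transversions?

4

Mismatches occur at site 6 (A/U, transversion), site 9 (U/A, transversion), site 14 (U/G, transversion), site 27 (U/G, transversion), site 34 (A/G, transition), site 37 (A/G, transition).
Of the 6 differences, 2 transitions and 4 transversions, so the answer is 4.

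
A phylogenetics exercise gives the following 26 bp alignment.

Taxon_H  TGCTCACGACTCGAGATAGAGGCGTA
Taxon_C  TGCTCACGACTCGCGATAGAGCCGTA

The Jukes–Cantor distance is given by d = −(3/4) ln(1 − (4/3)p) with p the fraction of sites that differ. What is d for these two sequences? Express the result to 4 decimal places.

0.0812

Mismatches occur at site 14 (A→C), site 22 (G→C).
p = 2/26 = 0.076923.
d = −0.75 · ln(1 − (4/3)·0.076923) = −0.75 · ln(0.897436) = −0.75 · (-0.108213) = 0.0812.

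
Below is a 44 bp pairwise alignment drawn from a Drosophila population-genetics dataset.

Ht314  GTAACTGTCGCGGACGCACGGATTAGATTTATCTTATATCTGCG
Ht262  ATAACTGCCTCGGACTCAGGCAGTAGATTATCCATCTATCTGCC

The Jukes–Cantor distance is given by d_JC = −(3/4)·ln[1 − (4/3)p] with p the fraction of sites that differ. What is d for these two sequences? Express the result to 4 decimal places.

Differing sites — 1:G/A; 8:T/C; 10:G/T; 16:G/T; 19:C/G; 21:G/C; 23:T/G; 30:T/A; 31:A/T; 32:T/C; 34:T/A; 36:A/C; 44:G/C.
p = 13/44 = 0.295455.
d = −0.75 · ln(1 − (4/3)·0.295455) = −0.75 · ln(0.606060) = −0.75 · (-0.500776) = 0.3756.

0.3756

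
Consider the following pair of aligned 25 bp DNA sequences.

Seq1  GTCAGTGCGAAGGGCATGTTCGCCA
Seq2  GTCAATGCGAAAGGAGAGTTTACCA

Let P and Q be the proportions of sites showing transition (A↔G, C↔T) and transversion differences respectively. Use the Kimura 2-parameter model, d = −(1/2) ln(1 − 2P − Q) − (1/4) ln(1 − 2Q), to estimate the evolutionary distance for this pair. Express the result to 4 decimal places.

0.3706

The sequences differ at positions 5 (G/A, transition), 12 (G/A, transition), 15 (C/A, transversion), 16 (A/G, transition), 17 (T/A, transversion), 21 (C/T, transition), 22 (G/A, transition).
Of the 7 differences, 5 transitions and 2 transversions over 25 sites: P = 5/25 = 0.200000, Q = 2/25 = 0.080000.
d = −0.5·ln(0.520000) − 0.25·ln(0.840000) = −0.5·(-0.653926) − 0.25·(-0.174353) = 0.3706.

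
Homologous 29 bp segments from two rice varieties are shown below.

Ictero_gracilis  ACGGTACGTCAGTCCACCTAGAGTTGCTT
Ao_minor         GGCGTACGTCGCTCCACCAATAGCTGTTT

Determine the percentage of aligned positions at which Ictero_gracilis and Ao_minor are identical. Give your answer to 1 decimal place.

The sequences differ at positions 1 (A/G), 2 (C/G), 3 (G/C), 11 (A/G), 12 (G/C), 19 (T/A), 21 (G/T), 24 (T/C), 27 (C/T).
20 of the 29 sites match, so the percent identity is 20/29 × 100 = 69.0%.

69.0%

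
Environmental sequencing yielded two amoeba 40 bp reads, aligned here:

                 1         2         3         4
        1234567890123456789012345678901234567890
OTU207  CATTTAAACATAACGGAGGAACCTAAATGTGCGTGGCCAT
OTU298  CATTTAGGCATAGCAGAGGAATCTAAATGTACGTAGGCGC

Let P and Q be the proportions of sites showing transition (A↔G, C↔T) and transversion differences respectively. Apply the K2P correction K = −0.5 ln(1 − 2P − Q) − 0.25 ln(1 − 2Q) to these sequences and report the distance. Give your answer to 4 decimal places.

0.3350

Mismatches occur at site 7 (A→G, transition), site 8 (A→G, transition), site 13 (A→G, transition), site 15 (G→A, transition), site 22 (C→T, transition), site 31 (G→A, transition), site 35 (G→A, transition), site 37 (C→G, transversion), site 39 (A→G, transition), site 40 (T→C, transition).
Of the 10 differences, 9 transitions and 1 transversion over 40 sites: P = 9/40 = 0.225000, Q = 1/40 = 0.025000.
d = −0.5·ln(0.525000) − 0.25·ln(0.950000) = −0.5·(-0.644357) − 0.25·(-0.051293) = 0.3350.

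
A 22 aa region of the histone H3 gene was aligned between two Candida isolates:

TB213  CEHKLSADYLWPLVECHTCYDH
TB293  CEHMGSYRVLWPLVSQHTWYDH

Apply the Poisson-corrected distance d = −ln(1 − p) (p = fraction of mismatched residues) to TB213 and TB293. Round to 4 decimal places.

0.4520

Differing sites — 4:K/M; 5:L/G; 7:A/Y; 8:D/R; 9:Y/V; 15:E/S; 16:C/Q; 19:C/W.
p = 8/22 = 0.363636.
d = −ln(1 − 0.363636) = −ln(0.636364) = 0.4520.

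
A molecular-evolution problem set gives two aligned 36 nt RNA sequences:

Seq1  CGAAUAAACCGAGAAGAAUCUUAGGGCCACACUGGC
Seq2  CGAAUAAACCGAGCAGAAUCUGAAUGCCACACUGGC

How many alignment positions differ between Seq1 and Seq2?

The sequences differ at positions 14 (A/C), 22 (U/G), 24 (G/A), 25 (G/U).
That gives 4 mismatches out of 36 aligned sites, so the Hamming distance is 4.

4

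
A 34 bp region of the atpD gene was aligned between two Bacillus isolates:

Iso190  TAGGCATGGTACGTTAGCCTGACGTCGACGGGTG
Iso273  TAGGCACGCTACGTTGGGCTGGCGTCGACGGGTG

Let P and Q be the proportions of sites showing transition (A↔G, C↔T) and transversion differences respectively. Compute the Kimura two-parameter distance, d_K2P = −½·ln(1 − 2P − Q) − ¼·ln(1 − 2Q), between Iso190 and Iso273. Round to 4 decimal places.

The sequences differ at positions 7 (T/C, transition), 9 (G/C, transversion), 16 (A/G, transition), 18 (C/G, transversion), 22 (A/G, transition).
Of the 5 differences, 3 transitions and 2 transversions over 34 sites: P = 3/34 = 0.088235, Q = 2/34 = 0.058824.
d = −0.5·ln(0.764706) − 0.25·ln(0.882352) = −0.5·(-0.268264) − 0.25·(-0.125164) = 0.1654.

0.1654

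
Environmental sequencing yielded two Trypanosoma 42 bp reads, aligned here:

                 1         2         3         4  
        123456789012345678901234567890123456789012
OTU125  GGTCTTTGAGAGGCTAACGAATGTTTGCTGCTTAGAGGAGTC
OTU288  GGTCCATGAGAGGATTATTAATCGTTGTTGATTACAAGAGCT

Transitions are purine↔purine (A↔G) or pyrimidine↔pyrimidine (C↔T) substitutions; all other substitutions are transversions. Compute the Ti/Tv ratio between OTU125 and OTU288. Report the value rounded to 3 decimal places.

0.750

The sequences differ at positions 5 (T/C, transition), 6 (T/A, transversion), 14 (C/A, transversion), 16 (A/T, transversion), 18 (C/T, transition), 19 (G/T, transversion), 23 (G/C, transversion), 24 (T/G, transversion), 28 (C/T, transition), 31 (C/A, transversion), 35 (G/C, transversion), 37 (G/A, transition), 41 (T/C, transition), 42 (C/T, transition).
Of the 14 differences, 6 transitions and 8 transversions, so Ti/Tv = 6/8 = 0.750.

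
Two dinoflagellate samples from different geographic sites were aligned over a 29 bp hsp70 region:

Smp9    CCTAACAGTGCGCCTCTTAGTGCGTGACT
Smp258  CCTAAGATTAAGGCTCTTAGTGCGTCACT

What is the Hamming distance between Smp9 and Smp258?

Differing sites — 6:C/G; 8:G/T; 10:G/A; 11:C/A; 13:C/G; 26:G/C.
That gives 6 mismatches out of 29 aligned sites, so the Hamming distance is 6.

6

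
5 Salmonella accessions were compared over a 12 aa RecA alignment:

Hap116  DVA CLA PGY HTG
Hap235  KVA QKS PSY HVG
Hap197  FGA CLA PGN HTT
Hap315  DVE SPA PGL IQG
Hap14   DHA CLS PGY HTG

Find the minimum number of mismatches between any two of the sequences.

2

Pairwise Hamming distances:
  Hap116 vs Hap235: 6
  Hap116 vs Hap197: 4
  Hap116 vs Hap315: 6
  Hap116 vs Hap14: 2
  Hap235 vs Hap197: 9
  Hap235 vs Hap315: 9
  Hap235 vs Hap14: 6
  Hap197 vs Hap315: 9
  Hap197 vs Hap14: 5
  Hap315 vs Hap14: 8
The smallest is 2, between Hap116 and Hap14.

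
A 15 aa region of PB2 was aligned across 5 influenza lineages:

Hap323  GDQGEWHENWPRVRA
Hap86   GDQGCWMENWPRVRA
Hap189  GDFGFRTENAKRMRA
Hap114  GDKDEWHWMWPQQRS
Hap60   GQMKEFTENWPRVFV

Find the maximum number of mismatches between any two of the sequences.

Pairwise Hamming distances:
  Hap323 vs Hap86: 2
  Hap323 vs Hap189: 7
  Hap323 vs Hap114: 7
  Hap323 vs Hap60: 7
  Hap86 vs Hap189: 7
  Hap86 vs Hap114: 9
  Hap86 vs Hap60: 8
  Hap189 vs Hap114: 12
  Hap189 vs Hap60: 10
  Hap114 vs Hap60: 11
The largest is 12, between Hap189 and Hap114.

12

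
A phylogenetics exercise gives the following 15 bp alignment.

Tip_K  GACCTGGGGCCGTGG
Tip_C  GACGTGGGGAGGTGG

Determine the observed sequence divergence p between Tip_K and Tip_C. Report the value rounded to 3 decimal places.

0.200

Mismatches occur at site 4 (C/G), site 10 (C/A), site 11 (C/G).
There are 3 differences over 15 sites, so p = 3/15 = 0.200.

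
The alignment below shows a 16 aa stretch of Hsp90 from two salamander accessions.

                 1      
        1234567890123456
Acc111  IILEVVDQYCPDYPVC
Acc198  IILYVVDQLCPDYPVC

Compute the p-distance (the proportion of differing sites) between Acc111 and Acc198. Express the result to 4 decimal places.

0.1250

Mismatches occur at site 4 (E↔Y), site 9 (Y↔L).
There are 2 differences over 16 sites, so p = 2/16 = 0.1250.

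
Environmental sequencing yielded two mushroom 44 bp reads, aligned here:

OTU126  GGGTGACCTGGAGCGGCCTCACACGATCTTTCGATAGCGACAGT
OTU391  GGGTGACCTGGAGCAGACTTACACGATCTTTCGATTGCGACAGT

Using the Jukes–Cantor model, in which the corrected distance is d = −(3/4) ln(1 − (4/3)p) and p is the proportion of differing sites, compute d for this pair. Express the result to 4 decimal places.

Differing sites — 15:G/A; 17:C/A; 20:C/T; 36:A/T.
p = 4/44 = 0.090909.
d = −0.75 · ln(1 − (4/3)·0.090909) = −0.75 · ln(0.878788) = −0.75 · (-0.129212) = 0.0969.

0.0969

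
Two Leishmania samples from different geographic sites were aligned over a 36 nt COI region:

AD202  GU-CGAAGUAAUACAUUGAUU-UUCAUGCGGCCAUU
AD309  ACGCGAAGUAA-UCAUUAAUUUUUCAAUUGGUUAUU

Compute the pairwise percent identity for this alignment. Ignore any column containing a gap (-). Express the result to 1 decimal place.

72.7%

Excluding the 3 gap columns leaves 33 comparable sites.
The sequences differ at positions 1 (G/A), 2 (U/C), 13 (A/U), 18 (G/A), 27 (U/A), 28 (G/U), 29 (C/U), 32 (C/U), 33 (C/U).
24 of the 33 comparable sites match, so the percent identity is 24/33 × 100 = 72.7%.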